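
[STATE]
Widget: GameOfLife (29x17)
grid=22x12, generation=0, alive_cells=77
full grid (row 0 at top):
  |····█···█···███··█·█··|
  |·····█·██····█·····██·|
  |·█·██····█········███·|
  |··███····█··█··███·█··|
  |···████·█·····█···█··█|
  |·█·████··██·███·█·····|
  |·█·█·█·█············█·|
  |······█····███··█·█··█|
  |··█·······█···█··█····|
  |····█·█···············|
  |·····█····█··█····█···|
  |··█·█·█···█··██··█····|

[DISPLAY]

Gen: 0                       
····█···█···███··█·█··       
·····█·██····█·····██·       
·█·██····█········███·       
··███····█··█··███·█··       
···████·█·····█···█··█       
·█·████··██·███·█·····       
·█·█·█·█············█·       
······█····███··█·█··█       
··█·······█···█··█····       
····█·█···············       
·····█····█··█····█···       
··█·█·█···█··██··█····       
                             
                             
                             
                             


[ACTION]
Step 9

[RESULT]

Gen: 9                       
··········████·····█··       
··········█···██·██·█·       
···········██····█·██·       
·······█····█····█····       
······█··█···█··█·····       
··············█·······       
········█··█··········       
····█·················       
···██····█·█··········       
··██·█····█···········       
··█···················       
···██·················       
                             
                             
                             
                             


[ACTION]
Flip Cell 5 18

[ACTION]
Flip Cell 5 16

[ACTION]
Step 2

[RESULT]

Gen: 11                      
··········██████·███··       
··········█···████··█·       
··········█···██···██·       
···········█···█··██··       
·············█·█··█···       
··············██······       
······················       
···██·················       
··█·█····███··········       
·███··················       
··██··················       
······················       
                             
                             
                             
                             


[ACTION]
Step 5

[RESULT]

Gen: 16                      
···········█·█··█████·       
········█··█·█··█·███·       
········█···█·········       
·········██·····█████·       
··············██···██·       
··············██······       
····██················       
·██·██····█···········       
·██···█···█···········       
█···██····█···········       
·██·██················       
·██···················       
                             
                             
                             
                             


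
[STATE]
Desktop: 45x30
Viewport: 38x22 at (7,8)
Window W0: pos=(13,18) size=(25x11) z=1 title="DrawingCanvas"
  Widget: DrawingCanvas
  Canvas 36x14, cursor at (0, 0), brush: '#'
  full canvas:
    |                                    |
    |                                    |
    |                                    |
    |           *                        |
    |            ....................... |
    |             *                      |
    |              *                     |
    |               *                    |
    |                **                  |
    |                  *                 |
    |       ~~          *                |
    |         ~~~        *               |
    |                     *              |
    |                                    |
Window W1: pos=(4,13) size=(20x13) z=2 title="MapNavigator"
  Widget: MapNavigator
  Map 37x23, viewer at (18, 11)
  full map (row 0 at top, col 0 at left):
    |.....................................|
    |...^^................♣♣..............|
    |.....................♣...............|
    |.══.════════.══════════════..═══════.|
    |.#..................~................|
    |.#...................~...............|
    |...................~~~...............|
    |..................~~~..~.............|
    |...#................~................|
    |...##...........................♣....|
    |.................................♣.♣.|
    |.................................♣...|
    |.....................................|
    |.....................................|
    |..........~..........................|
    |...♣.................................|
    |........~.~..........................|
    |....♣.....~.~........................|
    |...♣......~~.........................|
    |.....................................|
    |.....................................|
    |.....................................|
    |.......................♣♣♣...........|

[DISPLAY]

                                      
                                      
                                      
                                      
                                      
━━━━━━━━━━━━━━━━┓                     
apNavigator     ┃                     
────────────────┨                     
.......~~~..~...┃                     
.........~......┃                     
................┃━━━━━━━━━━━━━┓       
................┃nvas         ┃       
.......@........┃─────────────┨       
................┃             ┃       
................┃             ┃       
................┃             ┃       
................┃ *           ┃       
━━━━━━━━━━━━━━━━┛  ...........┃       
      ┃             *         ┃       
      ┃              *        ┃       
      ┗━━━━━━━━━━━━━━━━━━━━━━━┛       
                                      


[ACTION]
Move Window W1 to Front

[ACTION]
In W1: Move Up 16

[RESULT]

                                      
                                      
                                      
                                      
                                      
━━━━━━━━━━━━━━━━┓                     
apNavigator     ┃                     
────────────────┨                     
                ┃                     
                ┃                     
                ┃━━━━━━━━━━━━━┓       
                ┃nvas         ┃       
.......@........┃─────────────┨       
..........♣♣....┃             ┃       
..........♣.....┃             ┃       
═.══════════════┃             ┃       
.........~......┃ *           ┃       
━━━━━━━━━━━━━━━━┛  ...........┃       
      ┃             *         ┃       
      ┃              *        ┃       
      ┗━━━━━━━━━━━━━━━━━━━━━━━┛       
                                      


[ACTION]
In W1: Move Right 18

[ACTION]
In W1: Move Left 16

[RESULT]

                                      
                                      
                                      
                                      
                                      
━━━━━━━━━━━━━━━━┓                     
apNavigator     ┃                     
────────────────┨                     
                ┃                     
                ┃                     
                ┃━━━━━━━━━━━━━┓       
                ┃nvas         ┃       
.......@........┃─────────────┨       
........♣♣......┃             ┃       
........♣.......┃             ┃       
══════════════..┃             ┃       
.......~........┃ *           ┃       
━━━━━━━━━━━━━━━━┛  ...........┃       
      ┃             *         ┃       
      ┃              *        ┃       
      ┗━━━━━━━━━━━━━━━━━━━━━━━┛       
                                      


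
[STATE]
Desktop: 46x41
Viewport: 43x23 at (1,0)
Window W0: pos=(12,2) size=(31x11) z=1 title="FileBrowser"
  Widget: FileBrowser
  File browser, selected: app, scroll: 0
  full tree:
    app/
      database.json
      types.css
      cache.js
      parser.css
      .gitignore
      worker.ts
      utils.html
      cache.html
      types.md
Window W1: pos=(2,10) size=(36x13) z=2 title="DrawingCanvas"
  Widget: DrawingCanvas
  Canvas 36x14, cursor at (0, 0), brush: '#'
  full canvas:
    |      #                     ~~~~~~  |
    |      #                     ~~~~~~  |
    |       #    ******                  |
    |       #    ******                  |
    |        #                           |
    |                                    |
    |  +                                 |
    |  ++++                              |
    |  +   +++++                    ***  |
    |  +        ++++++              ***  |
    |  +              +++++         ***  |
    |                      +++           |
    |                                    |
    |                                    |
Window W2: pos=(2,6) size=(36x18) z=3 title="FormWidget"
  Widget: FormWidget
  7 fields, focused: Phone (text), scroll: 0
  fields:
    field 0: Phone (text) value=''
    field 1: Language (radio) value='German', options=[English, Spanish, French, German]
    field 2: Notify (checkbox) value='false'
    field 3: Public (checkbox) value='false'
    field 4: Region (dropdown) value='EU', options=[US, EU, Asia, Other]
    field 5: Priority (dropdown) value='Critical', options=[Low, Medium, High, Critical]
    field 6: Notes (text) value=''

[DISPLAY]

                                           
                                           
           ┏━━━━━━━━━━━━━━━━━━━━━━━━━━━━━┓ 
           ┃ FileBrowser                 ┃ 
           ┠─────────────────────────────┨ 
           ┃> [-] app/                   ┃ 
 ┏━━━━━━━━━━━━━━━━━━━━━━━━━━━━━━━━━━┓    ┃ 
 ┃ FormWidget                       ┃    ┃ 
 ┠──────────────────────────────────┨    ┃ 
 ┃> Phone:      [                  ]┃    ┃ 
 ┃  Language:   ( ) English  ( ) Spa┃    ┃ 
 ┃  Notify:     [ ]                 ┃    ┃ 
 ┃  Public:     [ ]                 ┃━━━━┛ 
 ┃  Region:     [EU               ▼]┃      
 ┃  Priority:   [Critical         ▼]┃      
 ┃  Notes:      [                  ]┃      
 ┃                                  ┃      
 ┃                                  ┃      
 ┃                                  ┃      
 ┃                                  ┃      
 ┃                                  ┃      
 ┃                                  ┃      
 ┃                                  ┃      


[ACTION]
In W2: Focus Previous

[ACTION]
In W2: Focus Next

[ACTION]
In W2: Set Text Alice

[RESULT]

                                           
                                           
           ┏━━━━━━━━━━━━━━━━━━━━━━━━━━━━━┓ 
           ┃ FileBrowser                 ┃ 
           ┠─────────────────────────────┨ 
           ┃> [-] app/                   ┃ 
 ┏━━━━━━━━━━━━━━━━━━━━━━━━━━━━━━━━━━┓    ┃ 
 ┃ FormWidget                       ┃    ┃ 
 ┠──────────────────────────────────┨    ┃ 
 ┃> Phone:      [Alice             ]┃    ┃ 
 ┃  Language:   ( ) English  ( ) Spa┃    ┃ 
 ┃  Notify:     [ ]                 ┃    ┃ 
 ┃  Public:     [ ]                 ┃━━━━┛ 
 ┃  Region:     [EU               ▼]┃      
 ┃  Priority:   [Critical         ▼]┃      
 ┃  Notes:      [                  ]┃      
 ┃                                  ┃      
 ┃                                  ┃      
 ┃                                  ┃      
 ┃                                  ┃      
 ┃                                  ┃      
 ┃                                  ┃      
 ┃                                  ┃      


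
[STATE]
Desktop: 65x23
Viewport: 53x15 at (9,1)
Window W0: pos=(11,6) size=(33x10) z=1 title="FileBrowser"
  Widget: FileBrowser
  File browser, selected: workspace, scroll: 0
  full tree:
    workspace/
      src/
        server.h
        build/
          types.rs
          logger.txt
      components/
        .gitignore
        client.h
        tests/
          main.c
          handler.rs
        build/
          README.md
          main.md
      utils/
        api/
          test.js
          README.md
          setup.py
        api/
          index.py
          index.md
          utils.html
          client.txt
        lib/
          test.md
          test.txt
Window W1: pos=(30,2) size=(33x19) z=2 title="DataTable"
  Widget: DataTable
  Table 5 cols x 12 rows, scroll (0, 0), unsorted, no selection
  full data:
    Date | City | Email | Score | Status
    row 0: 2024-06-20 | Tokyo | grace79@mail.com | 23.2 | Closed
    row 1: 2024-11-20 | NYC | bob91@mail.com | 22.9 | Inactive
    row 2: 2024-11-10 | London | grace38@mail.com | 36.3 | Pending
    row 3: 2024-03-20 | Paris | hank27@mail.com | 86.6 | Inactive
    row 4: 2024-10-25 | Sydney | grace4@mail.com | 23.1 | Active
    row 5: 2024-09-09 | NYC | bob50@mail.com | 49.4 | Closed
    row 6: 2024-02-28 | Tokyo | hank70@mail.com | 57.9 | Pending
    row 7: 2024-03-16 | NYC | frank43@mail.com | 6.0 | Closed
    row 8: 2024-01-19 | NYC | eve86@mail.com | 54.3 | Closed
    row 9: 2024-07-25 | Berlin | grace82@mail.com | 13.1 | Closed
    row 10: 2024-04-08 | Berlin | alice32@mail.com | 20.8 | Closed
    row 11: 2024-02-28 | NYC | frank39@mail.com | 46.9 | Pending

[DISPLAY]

                                                     
                     ┏━━━━━━━━━━━━━━━━━━━━━━━━━━━━━━━
                     ┃ DataTable                     
                     ┠───────────────────────────────
                     ┃Date      │City  │Email        
  ┏━━━━━━━━━━━━━━━━━━┃──────────┼──────┼─────────────
  ┃ FileBrowser      ┃2024-06-20│Tokyo │grace79@mail.
  ┠──────────────────┃2024-11-20│NYC   │bob91@mail.co
  ┃> [-] workspace/  ┃2024-11-10│London│grace38@mail.
  ┃    [+] src/      ┃2024-03-20│Paris │hank27@mail.c
  ┃    [+] components┃2024-10-25│Sydney│grace4@mail.c
  ┃    [+] utils/    ┃2024-09-09│NYC   │bob50@mail.co
  ┃                  ┃2024-02-28│Tokyo │hank70@mail.c
  ┃                  ┃2024-03-16│NYC   │frank43@mail.
  ┗━━━━━━━━━━━━━━━━━━┃2024-01-19│NYC   │eve86@mail.co


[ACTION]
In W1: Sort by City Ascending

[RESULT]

                                                     
                     ┏━━━━━━━━━━━━━━━━━━━━━━━━━━━━━━━
                     ┃ DataTable                     
                     ┠───────────────────────────────
                     ┃Date      │City ▲│Email        
  ┏━━━━━━━━━━━━━━━━━━┃──────────┼──────┼─────────────
  ┃ FileBrowser      ┃2024-07-25│Berlin│grace82@mail.
  ┠──────────────────┃2024-04-08│Berlin│alice32@mail.
  ┃> [-] workspace/  ┃2024-11-10│London│grace38@mail.
  ┃    [+] src/      ┃2024-11-20│NYC   │bob91@mail.co
  ┃    [+] components┃2024-09-09│NYC   │bob50@mail.co
  ┃    [+] utils/    ┃2024-03-16│NYC   │frank43@mail.
  ┃                  ┃2024-01-19│NYC   │eve86@mail.co
  ┃                  ┃2024-02-28│NYC   │frank39@mail.
  ┗━━━━━━━━━━━━━━━━━━┃2024-03-20│Paris │hank27@mail.c


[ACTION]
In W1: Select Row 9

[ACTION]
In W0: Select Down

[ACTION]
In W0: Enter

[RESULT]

                                                     
                     ┏━━━━━━━━━━━━━━━━━━━━━━━━━━━━━━━
                     ┃ DataTable                     
                     ┠───────────────────────────────
                     ┃Date      │City ▲│Email        
  ┏━━━━━━━━━━━━━━━━━━┃──────────┼──────┼─────────────
  ┃ FileBrowser      ┃2024-07-25│Berlin│grace82@mail.
  ┠──────────────────┃2024-04-08│Berlin│alice32@mail.
  ┃  [-] workspace/  ┃2024-11-10│London│grace38@mail.
  ┃  > [-] src/      ┃2024-11-20│NYC   │bob91@mail.co
  ┃      server.h    ┃2024-09-09│NYC   │bob50@mail.co
  ┃      [+] build/  ┃2024-03-16│NYC   │frank43@mail.
  ┃    [+] components┃2024-01-19│NYC   │eve86@mail.co
  ┃    [+] utils/    ┃2024-02-28│NYC   │frank39@mail.
  ┗━━━━━━━━━━━━━━━━━━┃2024-03-20│Paris │hank27@mail.c


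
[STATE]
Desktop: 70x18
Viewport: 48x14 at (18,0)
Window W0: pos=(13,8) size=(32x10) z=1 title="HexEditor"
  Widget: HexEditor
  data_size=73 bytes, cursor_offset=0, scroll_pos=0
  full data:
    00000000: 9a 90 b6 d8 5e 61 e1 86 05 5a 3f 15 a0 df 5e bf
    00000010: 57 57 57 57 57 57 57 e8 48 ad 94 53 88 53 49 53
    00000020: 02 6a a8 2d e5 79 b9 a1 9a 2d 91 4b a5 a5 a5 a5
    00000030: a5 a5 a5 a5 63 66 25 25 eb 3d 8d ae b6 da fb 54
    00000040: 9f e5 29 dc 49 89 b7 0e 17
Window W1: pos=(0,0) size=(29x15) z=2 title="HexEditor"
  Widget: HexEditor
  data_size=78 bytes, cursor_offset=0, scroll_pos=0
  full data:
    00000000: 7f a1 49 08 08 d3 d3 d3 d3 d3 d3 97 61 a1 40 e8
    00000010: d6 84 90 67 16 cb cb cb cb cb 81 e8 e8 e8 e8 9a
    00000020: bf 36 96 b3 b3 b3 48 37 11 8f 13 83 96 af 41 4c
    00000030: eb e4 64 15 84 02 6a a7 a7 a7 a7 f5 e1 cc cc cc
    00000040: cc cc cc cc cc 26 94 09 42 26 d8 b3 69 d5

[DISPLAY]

━━━━━━━━━━┓                                     
          ┃                                     
──────────┨                                     
9 08 08 d3┃                                     
0 67 16 cb┃                                     
6 b3 b3 b3┃                                     
4 15 84 02┃                                     
c cc cc 26┃                                     
          ┃━━━━━━━━━━━━━━━┓                     
          ┃               ┃                     
          ┃───────────────┨                     
          ┃ b6 d8 5e 61 e1┃                     
          ┃ 57 57 57 57 57┃                     
          ┃ a8 2d e5 79 b9┃                     


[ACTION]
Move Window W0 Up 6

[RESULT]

━━━━━━━━━━┓                                     
          ┃                                     
──────────┨━━━━━━━━━━━━━━━┓                     
9 08 08 d3┃               ┃                     
0 67 16 cb┃───────────────┨                     
6 b3 b3 b3┃ b6 d8 5e 61 e1┃                     
4 15 84 02┃ 57 57 57 57 57┃                     
c cc cc 26┃ a8 2d e5 79 b9┃                     
          ┃ a5 a5 63 66 25┃                     
          ┃ 29 dc 49 89 b7┃                     
          ┃               ┃                     
          ┃━━━━━━━━━━━━━━━┛                     
          ┃                                     
          ┃                                     


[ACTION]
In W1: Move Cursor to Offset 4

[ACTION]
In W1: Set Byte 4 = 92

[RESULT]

━━━━━━━━━━┓                                     
          ┃                                     
──────────┨━━━━━━━━━━━━━━━┓                     
9 08 92 d3┃               ┃                     
0 67 16 cb┃───────────────┨                     
6 b3 b3 b3┃ b6 d8 5e 61 e1┃                     
4 15 84 02┃ 57 57 57 57 57┃                     
c cc cc 26┃ a8 2d e5 79 b9┃                     
          ┃ a5 a5 63 66 25┃                     
          ┃ 29 dc 49 89 b7┃                     
          ┃               ┃                     
          ┃━━━━━━━━━━━━━━━┛                     
          ┃                                     
          ┃                                     


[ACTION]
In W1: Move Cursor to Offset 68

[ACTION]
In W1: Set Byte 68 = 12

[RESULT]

━━━━━━━━━━┓                                     
          ┃                                     
──────────┨━━━━━━━━━━━━━━━┓                     
9 08 92 d3┃               ┃                     
0 67 16 cb┃───────────────┨                     
6 b3 b3 b3┃ b6 d8 5e 61 e1┃                     
4 15 84 02┃ 57 57 57 57 57┃                     
c cc 12 26┃ a8 2d e5 79 b9┃                     
          ┃ a5 a5 63 66 25┃                     
          ┃ 29 dc 49 89 b7┃                     
          ┃               ┃                     
          ┃━━━━━━━━━━━━━━━┛                     
          ┃                                     
          ┃                                     


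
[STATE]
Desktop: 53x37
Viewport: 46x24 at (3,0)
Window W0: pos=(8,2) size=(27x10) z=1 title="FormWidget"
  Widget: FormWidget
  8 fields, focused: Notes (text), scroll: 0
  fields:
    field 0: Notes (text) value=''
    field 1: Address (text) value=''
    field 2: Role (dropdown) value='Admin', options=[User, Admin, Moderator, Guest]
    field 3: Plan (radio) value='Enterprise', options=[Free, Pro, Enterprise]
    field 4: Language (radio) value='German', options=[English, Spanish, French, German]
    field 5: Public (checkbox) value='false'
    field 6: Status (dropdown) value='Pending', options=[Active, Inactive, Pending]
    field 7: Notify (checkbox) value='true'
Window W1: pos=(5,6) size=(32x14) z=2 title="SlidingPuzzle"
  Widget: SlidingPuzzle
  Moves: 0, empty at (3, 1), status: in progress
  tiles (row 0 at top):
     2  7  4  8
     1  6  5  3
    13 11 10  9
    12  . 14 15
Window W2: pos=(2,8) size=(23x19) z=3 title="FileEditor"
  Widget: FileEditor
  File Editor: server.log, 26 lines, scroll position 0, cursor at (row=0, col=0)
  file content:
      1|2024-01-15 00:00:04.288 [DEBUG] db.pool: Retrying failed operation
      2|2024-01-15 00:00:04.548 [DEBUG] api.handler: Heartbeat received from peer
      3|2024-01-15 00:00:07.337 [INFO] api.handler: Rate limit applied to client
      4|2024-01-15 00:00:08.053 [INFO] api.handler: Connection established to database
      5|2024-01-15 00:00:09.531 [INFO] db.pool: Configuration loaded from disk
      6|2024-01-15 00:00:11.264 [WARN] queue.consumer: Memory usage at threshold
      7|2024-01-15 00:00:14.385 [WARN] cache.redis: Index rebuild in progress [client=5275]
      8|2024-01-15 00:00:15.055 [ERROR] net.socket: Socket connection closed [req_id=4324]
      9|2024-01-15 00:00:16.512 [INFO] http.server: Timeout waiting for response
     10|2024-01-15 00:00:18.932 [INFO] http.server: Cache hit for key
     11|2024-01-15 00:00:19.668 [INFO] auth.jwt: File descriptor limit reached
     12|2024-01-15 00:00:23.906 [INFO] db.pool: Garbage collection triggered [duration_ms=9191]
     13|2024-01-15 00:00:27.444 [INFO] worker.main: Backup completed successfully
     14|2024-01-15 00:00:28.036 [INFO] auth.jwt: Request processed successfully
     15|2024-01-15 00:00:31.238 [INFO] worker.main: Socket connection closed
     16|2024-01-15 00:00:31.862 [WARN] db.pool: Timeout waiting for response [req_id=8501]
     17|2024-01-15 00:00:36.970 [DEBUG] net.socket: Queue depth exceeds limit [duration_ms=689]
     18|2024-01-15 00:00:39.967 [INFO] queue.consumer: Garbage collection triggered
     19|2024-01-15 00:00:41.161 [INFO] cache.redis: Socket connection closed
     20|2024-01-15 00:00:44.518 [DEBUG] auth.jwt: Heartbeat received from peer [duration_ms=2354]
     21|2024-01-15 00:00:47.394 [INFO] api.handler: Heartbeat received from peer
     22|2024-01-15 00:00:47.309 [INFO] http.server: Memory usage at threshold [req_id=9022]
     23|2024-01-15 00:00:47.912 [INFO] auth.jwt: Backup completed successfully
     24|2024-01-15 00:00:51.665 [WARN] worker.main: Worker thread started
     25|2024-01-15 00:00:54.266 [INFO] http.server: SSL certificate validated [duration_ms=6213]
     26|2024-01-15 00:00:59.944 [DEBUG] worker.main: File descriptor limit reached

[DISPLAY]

                                              
                                              
     ┏━━━━━━━━━━━━━━━━━━━━━━━━━┓              
     ┃ FormWidget              ┃              
     ┠─────────────────────────┨              
     ┃> Notes:      [         ]┃              
  ┏━━━━━━━━━━━━━━━━━━━━━━━━━━━━━━┓            
  ┃ SlidingPuzzle                ┃            
━━━━━━━━━━━━━━━━━━━━━┓───────────┨            
 FileEditor          ┃─┐         ┃            
─────────────────────┨ │         ┃            
█024-01-15 00:00:04.▲┃─┤         ┃            
2024-01-15 00:00:04.█┃ │         ┃            
2024-01-15 00:00:07.░┃─┤         ┃            
2024-01-15 00:00:08.░┃ │         ┃            
2024-01-15 00:00:09.░┃─┤         ┃            
2024-01-15 00:00:11.░┃ │         ┃            
2024-01-15 00:00:14.░┃─┘         ┃            
2024-01-15 00:00:15.░┃           ┃            
2024-01-15 00:00:16.░┃━━━━━━━━━━━┛            
2024-01-15 00:00:18.░┃                        
2024-01-15 00:00:19.░┃                        
2024-01-15 00:00:23.░┃                        
2024-01-15 00:00:27.░┃                        


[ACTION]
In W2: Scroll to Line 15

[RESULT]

                                              
                                              
     ┏━━━━━━━━━━━━━━━━━━━━━━━━━┓              
     ┃ FormWidget              ┃              
     ┠─────────────────────────┨              
     ┃> Notes:      [         ]┃              
  ┏━━━━━━━━━━━━━━━━━━━━━━━━━━━━━━┓            
  ┃ SlidingPuzzle                ┃            
━━━━━━━━━━━━━━━━━━━━━┓───────────┨            
 FileEditor          ┃─┐         ┃            
─────────────────────┨ │         ┃            
2024-01-15 00:00:23.▲┃─┤         ┃            
2024-01-15 00:00:27.░┃ │         ┃            
2024-01-15 00:00:28.░┃─┤         ┃            
2024-01-15 00:00:31.░┃ │         ┃            
2024-01-15 00:00:31.░┃─┤         ┃            
2024-01-15 00:00:36.░┃ │         ┃            
2024-01-15 00:00:39.░┃─┘         ┃            
2024-01-15 00:00:41.░┃           ┃            
2024-01-15 00:00:44.░┃━━━━━━━━━━━┛            
2024-01-15 00:00:47.░┃                        
2024-01-15 00:00:47.░┃                        
2024-01-15 00:00:47.░┃                        
2024-01-15 00:00:51.░┃                        


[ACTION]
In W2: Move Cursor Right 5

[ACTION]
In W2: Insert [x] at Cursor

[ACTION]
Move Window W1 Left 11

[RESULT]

                                              
                                              
     ┏━━━━━━━━━━━━━━━━━━━━━━━━━┓              
     ┃ FormWidget              ┃              
     ┠─────────────────────────┨              
     ┃> Notes:      [         ]┃              
━━━━━━━━━━━━━━━━━━━━━━━━━━━━┓ ]┃              
lidingPuzzle                ┃▼]┃              
━━━━━━━━━━━━━━━━━━━━━┓──────┨ (┃              
 FileEditor          ┃      ┃sh┃              
─────────────────────┨      ┃  ┃              
2024-01-15 00:00:23.▲┃      ┃━━┛              
2024-01-15 00:00:27.░┃      ┃                 
2024-01-15 00:00:28.░┃      ┃                 
2024-01-15 00:00:31.░┃      ┃                 
2024-01-15 00:00:31.░┃      ┃                 
2024-01-15 00:00:36.░┃      ┃                 
2024-01-15 00:00:39.░┃      ┃                 
2024-01-15 00:00:41.░┃      ┃                 
2024-01-15 00:00:44.░┃━━━━━━┛                 
2024-01-15 00:00:47.░┃                        
2024-01-15 00:00:47.░┃                        
2024-01-15 00:00:47.░┃                        
2024-01-15 00:00:51.░┃                        


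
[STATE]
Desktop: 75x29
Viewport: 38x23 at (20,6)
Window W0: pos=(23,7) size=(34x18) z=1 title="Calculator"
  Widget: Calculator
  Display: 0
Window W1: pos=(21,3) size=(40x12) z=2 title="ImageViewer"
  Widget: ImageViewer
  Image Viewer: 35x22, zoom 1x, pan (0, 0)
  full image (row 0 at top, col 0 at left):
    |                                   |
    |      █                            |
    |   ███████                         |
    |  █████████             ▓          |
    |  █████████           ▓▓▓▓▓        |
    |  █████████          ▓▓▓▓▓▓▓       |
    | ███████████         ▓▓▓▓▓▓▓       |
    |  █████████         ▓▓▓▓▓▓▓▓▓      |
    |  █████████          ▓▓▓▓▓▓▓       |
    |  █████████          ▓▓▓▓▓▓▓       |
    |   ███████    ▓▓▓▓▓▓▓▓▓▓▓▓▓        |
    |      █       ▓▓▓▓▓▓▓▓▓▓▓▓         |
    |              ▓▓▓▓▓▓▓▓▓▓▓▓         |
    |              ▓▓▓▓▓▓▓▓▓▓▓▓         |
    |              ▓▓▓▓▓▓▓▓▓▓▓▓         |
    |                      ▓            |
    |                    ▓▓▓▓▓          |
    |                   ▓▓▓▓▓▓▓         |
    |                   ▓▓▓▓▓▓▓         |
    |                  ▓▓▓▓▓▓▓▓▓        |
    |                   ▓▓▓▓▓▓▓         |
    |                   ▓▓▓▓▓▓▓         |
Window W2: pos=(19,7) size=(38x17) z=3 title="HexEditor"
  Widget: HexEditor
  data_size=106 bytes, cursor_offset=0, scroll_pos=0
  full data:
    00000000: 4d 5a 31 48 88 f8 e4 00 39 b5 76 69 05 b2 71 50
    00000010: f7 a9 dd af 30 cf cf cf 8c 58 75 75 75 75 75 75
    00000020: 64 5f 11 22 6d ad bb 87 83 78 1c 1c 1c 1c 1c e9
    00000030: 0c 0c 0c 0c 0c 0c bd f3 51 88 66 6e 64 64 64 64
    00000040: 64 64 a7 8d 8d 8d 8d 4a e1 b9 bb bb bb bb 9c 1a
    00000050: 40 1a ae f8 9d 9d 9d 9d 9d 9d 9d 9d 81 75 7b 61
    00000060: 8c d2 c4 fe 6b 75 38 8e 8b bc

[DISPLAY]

 ┃                                    
━━━━━━━━━━━━━━━━━━━━━━━━━━━━━━━━━━━━┓ 
 HexEditor                          ┃ 
────────────────────────────────────┨ 
00000000  4D 5a 31 48 88 f8 e4 00  3┃ 
00000010  f7 a9 dd af 30 cf cf cf  8┃ 
00000020  64 5f 11 22 6d ad bb 87  8┃ 
00000030  0c 0c 0c 0c 0c 0c bd f3  5┃ 
00000040  64 64 a7 8d 8d 8d 8d 4a  e┃━
00000050  40 1a ae f8 9d 9d 9d 9d  9┃ 
00000060  8c d2 c4 fe 6b 75 38 8e  8┃ 
                                    ┃ 
                                    ┃ 
                                    ┃ 
                                    ┃ 
                                    ┃ 
                                    ┃ 
━━━━━━━━━━━━━━━━━━━━━━━━━━━━━━━━━━━━┛ 
   ┗━━━━━━━━━━━━━━━━━━━━━━━━━━━━━━━━┛ 
                                      
                                      
                                      
                                      


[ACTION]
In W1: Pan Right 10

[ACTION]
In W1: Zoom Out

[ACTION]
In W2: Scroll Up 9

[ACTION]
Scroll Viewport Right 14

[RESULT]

                          ┃           
━━━━━━━━━━━━━━━━━━━━━━┓   ┃           
                      ┃   ┃           
──────────────────────┨   ┃           
a 31 48 88 f8 e4 00  3┃   ┃           
9 dd af 30 cf cf cf  8┃   ┃           
f 11 22 6d ad bb 87  8┃   ┃           
c 0c 0c 0c 0c bd f3  5┃   ┃           
4 a7 8d 8d 8d 8d 4a  e┃━━━┛           
a ae f8 9d 9d 9d 9d  9┃               
2 c4 fe 6b 75 38 8e  8┃               
                      ┃               
                      ┃               
                      ┃               
                      ┃               
                      ┃               
                      ┃               
━━━━━━━━━━━━━━━━━━━━━━┛               
━━━━━━━━━━━━━━━━━━━━━━┛               
                                      
                                      
                                      
                                      


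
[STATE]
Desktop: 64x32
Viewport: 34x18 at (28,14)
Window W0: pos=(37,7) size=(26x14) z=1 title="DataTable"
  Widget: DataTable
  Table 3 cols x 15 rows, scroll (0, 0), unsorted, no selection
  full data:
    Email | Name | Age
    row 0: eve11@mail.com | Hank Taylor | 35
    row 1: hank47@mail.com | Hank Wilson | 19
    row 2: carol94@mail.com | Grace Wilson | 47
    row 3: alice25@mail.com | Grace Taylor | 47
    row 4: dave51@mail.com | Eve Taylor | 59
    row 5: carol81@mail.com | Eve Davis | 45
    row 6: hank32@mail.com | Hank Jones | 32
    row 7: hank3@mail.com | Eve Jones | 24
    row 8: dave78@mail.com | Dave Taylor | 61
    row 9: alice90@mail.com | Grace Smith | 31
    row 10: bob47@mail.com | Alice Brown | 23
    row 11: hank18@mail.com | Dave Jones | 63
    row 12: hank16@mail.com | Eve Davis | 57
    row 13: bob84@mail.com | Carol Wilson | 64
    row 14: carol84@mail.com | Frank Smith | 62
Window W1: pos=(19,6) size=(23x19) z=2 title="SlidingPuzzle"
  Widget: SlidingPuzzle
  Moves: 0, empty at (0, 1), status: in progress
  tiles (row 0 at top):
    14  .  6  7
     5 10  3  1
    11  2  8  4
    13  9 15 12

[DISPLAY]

2 │  8 │  4 │┃l94@mail.com│Grace W
──┼────┼────┤┃e25@mail.com│Grace T
9 │ 15 │ 12 │┃51@mail.com │Eve Tay
──┴────┴────┘┃l81@mail.com│Eve Dav
             ┃32@mail.com │Hank Jo
             ┃3@mail.com  │Eve Jon
             ┃━━━━━━━━━━━━━━━━━━━━
             ┃                    
             ┃                    
             ┃                    
━━━━━━━━━━━━━┛                    
                                  
                                  
                                  
                                  
                                  
                                  
                                  


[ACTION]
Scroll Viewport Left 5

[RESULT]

1 │  2 │  8 │  4 │┃l94@mail.com│Gr
──┼────┼────┼────┤┃e25@mail.com│Gr
3 │  9 │ 15 │ 12 │┃51@mail.com │Ev
──┴────┴────┴────┘┃l81@mail.com│Ev
es: 0             ┃32@mail.com │Ha
                  ┃3@mail.com  │Ev
                  ┃━━━━━━━━━━━━━━━
                  ┃               
                  ┃               
                  ┃               
━━━━━━━━━━━━━━━━━━┛               
                                  
                                  
                                  
                                  
                                  
                                  
                                  


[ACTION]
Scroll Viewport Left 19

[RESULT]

               ┃│ 11 │  2 │  8 │  
               ┃├────┼────┼────┼──
               ┃│ 13 │  9 │ 15 │ 1
               ┃└────┴────┴────┴──
               ┃Moves: 0          
               ┃                  
               ┃                  
               ┃                  
               ┃                  
               ┃                  
               ┗━━━━━━━━━━━━━━━━━━
                                  
                                  
                                  
                                  
                                  
                                  
                                  


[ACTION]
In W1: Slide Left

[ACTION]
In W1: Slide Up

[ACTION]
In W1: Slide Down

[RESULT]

               ┃│ 11 │  2 │  8 │  
               ┃├────┼────┼────┼──
               ┃│ 13 │  9 │ 15 │ 1
               ┃└────┴────┴────┴──
               ┃Moves: 3          
               ┃                  
               ┃                  
               ┃                  
               ┃                  
               ┃                  
               ┗━━━━━━━━━━━━━━━━━━
                                  
                                  
                                  
                                  
                                  
                                  
                                  
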